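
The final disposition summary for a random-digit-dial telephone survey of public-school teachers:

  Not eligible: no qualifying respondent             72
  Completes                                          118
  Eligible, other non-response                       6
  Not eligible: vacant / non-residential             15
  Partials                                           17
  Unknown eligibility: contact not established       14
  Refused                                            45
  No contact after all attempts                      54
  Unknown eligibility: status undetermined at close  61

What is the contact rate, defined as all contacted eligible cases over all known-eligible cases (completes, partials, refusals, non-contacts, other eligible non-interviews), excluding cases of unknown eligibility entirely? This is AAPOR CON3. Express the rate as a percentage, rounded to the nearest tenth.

77.5%

Eligibility not determined = 14 + 61 = 75
Out of scope = 72 + 15 = 87
Top = 118 + 17 + 45 + 6 = 186
Denominator = 118 + 17 + 45 + 54 + 6 = 240
CON3 = 186 / 240 = 0.7750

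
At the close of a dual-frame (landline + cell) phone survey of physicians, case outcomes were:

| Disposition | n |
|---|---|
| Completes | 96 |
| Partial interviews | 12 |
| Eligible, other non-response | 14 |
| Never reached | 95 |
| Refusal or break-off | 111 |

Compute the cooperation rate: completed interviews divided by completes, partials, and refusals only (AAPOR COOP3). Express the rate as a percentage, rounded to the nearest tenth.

Top = 96
Denom = 96 + 12 + 111 = 219
COOP3 = 96 / 219 = 0.4384

43.8%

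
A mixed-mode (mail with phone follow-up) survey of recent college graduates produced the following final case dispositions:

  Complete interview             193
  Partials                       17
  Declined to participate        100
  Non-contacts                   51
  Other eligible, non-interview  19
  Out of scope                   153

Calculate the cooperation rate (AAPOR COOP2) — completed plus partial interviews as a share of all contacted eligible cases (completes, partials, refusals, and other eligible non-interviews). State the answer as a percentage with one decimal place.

63.8%

Top = 193 + 17 = 210
Denom = 193 + 17 + 100 + 19 = 329
COOP2 = 210 / 329 = 0.6383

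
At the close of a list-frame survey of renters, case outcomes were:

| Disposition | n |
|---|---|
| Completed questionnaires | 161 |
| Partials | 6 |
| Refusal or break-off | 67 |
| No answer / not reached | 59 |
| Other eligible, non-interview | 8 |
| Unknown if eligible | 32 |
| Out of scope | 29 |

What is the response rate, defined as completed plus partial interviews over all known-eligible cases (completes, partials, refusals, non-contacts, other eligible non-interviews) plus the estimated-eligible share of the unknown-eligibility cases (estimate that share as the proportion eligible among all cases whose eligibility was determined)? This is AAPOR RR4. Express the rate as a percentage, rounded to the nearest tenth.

50.6%

Numerator: 161 + 6 = 167
Known eligible: 161 + 6 + 67 + 59 + 8 = 301
e = 301 / (301 + 29) = 301 / 330 = 0.9121
Eligible share of unknowns: 0.9121 × 32 = 29.19
Denom: 301 + 29.19 = 330.19
RR4 = 167 / 330.19 = 0.5058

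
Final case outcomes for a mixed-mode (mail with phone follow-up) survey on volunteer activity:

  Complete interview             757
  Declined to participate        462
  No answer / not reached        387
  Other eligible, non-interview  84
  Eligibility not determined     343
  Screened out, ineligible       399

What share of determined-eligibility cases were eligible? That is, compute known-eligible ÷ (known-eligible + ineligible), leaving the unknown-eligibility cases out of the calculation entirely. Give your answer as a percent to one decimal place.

Determined eligible → 757 + 462 + 387 + 84 = 1690
e = 1690 / (1690 + 399) = 1690 / 2089 = 0.8090

80.9%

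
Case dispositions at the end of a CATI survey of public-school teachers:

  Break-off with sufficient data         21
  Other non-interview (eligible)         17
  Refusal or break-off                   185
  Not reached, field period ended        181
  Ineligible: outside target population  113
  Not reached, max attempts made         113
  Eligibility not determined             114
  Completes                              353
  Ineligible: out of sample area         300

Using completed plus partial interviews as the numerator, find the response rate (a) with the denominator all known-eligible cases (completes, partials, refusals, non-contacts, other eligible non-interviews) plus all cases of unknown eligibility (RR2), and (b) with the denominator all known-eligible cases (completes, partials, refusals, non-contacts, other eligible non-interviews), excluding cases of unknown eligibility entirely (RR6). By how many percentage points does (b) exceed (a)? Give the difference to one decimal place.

5.0

Non-contacts = 181 + 113 = 294
Not eligible = 113 + 300 = 413
Top → 353 + 21 = 374
Denominator → 353 + 21 + 185 + 294 + 17 + 114 = 984
RR2 = 374 / 984 = 0.3801
Denominator → 353 + 21 + 185 + 294 + 17 = 870
RR6 = 374 / 870 = 0.4299
Difference = 42.99 − 38.01 = 4.98 percentage points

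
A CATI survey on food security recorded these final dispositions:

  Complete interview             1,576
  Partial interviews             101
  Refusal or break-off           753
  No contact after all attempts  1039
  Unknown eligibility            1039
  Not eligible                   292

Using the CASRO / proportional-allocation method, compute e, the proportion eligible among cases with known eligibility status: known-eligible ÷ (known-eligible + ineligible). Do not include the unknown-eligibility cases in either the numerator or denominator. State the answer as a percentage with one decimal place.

Eligible (known) = 1576 + 101 + 753 + 1039 = 3469
e = 3469 / (3469 + 292) = 3469 / 3761 = 0.9224

92.2%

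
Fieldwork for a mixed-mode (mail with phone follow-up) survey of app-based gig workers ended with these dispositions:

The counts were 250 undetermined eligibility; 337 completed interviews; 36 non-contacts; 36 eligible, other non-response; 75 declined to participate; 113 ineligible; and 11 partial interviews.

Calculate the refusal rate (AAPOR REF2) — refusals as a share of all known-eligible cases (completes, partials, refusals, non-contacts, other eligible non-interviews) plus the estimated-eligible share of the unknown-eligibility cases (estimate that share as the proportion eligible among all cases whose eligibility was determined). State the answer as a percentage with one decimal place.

10.7%

Num: 75
Eligible (known): 337 + 11 + 75 + 36 + 36 = 495
e = 495 / (495 + 113) = 495 / 608 = 0.8141
Estimated eligible among unknowns: 0.8141 × 250 = 203.53
Denom: 495 + 203.53 = 698.53
REF2 = 75 / 698.53 = 0.1074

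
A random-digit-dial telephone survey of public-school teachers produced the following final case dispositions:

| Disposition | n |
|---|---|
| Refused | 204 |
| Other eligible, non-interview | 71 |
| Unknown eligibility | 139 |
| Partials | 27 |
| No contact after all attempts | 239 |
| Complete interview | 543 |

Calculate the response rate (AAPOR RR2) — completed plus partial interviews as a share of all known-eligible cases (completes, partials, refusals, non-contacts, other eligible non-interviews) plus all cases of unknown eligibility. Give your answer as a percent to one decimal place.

Top = 543 + 27 = 570
Denom = 543 + 27 + 204 + 239 + 71 + 139 = 1223
RR2 = 570 / 1223 = 0.4661

46.6%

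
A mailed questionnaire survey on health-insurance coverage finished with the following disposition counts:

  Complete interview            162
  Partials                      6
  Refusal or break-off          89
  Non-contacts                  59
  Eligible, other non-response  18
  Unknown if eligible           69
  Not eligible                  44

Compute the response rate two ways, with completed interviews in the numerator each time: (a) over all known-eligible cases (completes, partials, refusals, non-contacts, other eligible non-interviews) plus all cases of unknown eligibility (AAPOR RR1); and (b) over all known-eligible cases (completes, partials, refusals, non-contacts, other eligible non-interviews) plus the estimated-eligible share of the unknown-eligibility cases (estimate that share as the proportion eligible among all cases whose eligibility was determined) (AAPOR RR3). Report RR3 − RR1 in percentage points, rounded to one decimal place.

Numerator → 162
Base → 162 + 6 + 89 + 59 + 18 + 69 = 403
RR1 = 162 / 403 = 0.4020
Known eligible → 162 + 6 + 89 + 59 + 18 = 334
e = 334 / (334 + 44) = 334 / 378 = 0.8836
e × U → 0.8836 × 69 = 60.97
Base → 334 + 60.97 = 394.97
RR3 = 162 / 394.97 = 0.4102
Difference = 41.02 − 40.20 = 0.82 percentage points

0.8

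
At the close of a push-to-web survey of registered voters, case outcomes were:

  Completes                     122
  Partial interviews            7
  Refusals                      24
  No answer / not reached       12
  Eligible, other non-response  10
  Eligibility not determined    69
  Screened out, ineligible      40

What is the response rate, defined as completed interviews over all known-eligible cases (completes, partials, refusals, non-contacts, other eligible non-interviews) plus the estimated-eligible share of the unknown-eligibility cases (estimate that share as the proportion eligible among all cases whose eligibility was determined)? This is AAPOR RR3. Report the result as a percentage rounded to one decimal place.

52.8%

Num → 122
Determined eligible → 122 + 7 + 24 + 12 + 10 = 175
e = 175 / (175 + 40) = 175 / 215 = 0.8140
Eligible share of unknowns → 0.8140 × 69 = 56.17
Base → 175 + 56.17 = 231.17
RR3 = 122 / 231.17 = 0.5278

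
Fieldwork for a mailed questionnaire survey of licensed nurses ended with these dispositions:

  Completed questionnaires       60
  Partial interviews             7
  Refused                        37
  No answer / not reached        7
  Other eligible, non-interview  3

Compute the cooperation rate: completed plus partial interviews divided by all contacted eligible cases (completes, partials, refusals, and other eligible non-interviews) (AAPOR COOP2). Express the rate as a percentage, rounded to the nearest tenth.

Top → 60 + 7 = 67
Base → 60 + 7 + 37 + 3 = 107
COOP2 = 67 / 107 = 0.6262

62.6%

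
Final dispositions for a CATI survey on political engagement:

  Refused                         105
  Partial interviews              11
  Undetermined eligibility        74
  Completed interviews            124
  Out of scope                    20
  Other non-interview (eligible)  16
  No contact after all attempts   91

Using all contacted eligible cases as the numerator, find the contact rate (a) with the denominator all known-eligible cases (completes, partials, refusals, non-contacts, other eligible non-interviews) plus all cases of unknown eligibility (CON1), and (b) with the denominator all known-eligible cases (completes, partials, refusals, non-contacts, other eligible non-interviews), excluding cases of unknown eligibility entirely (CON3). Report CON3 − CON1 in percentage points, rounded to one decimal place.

Num: 124 + 11 + 105 + 16 = 256
Denom: 124 + 11 + 105 + 91 + 16 + 74 = 421
CON1 = 256 / 421 = 0.6081
Denom: 124 + 11 + 105 + 91 + 16 = 347
CON3 = 256 / 347 = 0.7378
Difference = 73.78 − 60.81 = 12.97 percentage points

13.0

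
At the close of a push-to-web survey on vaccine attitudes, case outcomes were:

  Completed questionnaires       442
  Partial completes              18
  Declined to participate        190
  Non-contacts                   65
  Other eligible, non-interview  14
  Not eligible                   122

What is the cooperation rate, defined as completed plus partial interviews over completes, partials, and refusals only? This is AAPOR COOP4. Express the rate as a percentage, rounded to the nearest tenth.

Num → 442 + 18 = 460
Denom → 442 + 18 + 190 = 650
COOP4 = 460 / 650 = 0.7077

70.8%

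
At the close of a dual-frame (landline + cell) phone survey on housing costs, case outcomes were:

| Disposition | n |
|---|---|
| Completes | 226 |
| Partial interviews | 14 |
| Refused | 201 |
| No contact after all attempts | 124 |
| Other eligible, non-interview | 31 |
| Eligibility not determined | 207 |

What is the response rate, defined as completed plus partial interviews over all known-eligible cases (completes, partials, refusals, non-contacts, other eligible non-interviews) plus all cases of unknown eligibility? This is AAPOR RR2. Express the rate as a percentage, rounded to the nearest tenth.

Numerator → 226 + 14 = 240
Denom → 226 + 14 + 201 + 124 + 31 + 207 = 803
RR2 = 240 / 803 = 0.2989

29.9%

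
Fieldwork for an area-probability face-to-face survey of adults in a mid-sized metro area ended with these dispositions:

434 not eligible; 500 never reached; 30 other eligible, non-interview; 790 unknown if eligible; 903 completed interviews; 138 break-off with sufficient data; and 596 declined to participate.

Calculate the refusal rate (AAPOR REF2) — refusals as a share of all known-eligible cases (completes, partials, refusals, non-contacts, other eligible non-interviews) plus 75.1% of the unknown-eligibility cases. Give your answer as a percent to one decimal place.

Top: 596
Eligible (known): 903 + 138 + 596 + 500 + 30 = 2167
Estimated eligible among unknowns: 0.7510 × 790 = 593.29
Denominator: 2167 + 593.29 = 2760.29
REF2 = 596 / 2760.29 = 0.2159

21.6%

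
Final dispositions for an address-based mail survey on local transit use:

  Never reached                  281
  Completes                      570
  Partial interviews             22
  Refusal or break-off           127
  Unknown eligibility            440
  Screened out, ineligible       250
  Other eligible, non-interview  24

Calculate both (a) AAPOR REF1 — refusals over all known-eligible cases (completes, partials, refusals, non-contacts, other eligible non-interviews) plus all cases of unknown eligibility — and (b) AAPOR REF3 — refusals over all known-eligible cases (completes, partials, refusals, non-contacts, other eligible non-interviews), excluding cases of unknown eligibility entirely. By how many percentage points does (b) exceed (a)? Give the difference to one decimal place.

Num → 127
Denom → 570 + 22 + 127 + 281 + 24 + 440 = 1464
REF1 = 127 / 1464 = 0.0867
Denom → 570 + 22 + 127 + 281 + 24 = 1024
REF3 = 127 / 1024 = 0.1240
Difference = 12.40 − 8.67 = 3.73 percentage points

3.7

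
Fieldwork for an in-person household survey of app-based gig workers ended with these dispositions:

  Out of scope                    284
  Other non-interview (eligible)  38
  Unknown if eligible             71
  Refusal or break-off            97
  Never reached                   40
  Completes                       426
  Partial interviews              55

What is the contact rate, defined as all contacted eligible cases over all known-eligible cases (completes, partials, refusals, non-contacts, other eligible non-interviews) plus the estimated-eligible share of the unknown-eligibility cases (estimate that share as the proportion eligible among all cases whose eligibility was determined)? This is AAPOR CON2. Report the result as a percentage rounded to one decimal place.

Numerator → 426 + 55 + 97 + 38 = 616
Known eligible → 426 + 55 + 97 + 40 + 38 = 656
e = 656 / (656 + 284) = 656 / 940 = 0.6979
Eligible share of unknowns → 0.6979 × 71 = 49.55
Denominator → 656 + 49.55 = 705.55
CON2 = 616 / 705.55 = 0.8731

87.3%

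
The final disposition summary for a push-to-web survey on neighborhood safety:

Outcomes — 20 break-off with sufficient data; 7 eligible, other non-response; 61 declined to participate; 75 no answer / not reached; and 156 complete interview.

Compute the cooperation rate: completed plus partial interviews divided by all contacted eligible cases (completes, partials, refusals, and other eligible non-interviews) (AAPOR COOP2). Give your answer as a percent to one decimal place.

Numerator = 156 + 20 = 176
Denom = 156 + 20 + 61 + 7 = 244
COOP2 = 176 / 244 = 0.7213

72.1%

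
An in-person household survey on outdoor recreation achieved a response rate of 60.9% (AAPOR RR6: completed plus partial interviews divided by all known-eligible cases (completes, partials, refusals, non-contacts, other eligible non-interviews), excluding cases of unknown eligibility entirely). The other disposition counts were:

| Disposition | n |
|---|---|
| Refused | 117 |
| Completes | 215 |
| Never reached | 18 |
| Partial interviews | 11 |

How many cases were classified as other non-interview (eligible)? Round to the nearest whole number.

Numerator → 215 + 11 = 226
RR6 = 226 / D = 0.609
D = 226 / 0.609 = 371.1
Other denominator terms total 361
other non-interview (eligible) = 371.1 − 361 ≈ 10

10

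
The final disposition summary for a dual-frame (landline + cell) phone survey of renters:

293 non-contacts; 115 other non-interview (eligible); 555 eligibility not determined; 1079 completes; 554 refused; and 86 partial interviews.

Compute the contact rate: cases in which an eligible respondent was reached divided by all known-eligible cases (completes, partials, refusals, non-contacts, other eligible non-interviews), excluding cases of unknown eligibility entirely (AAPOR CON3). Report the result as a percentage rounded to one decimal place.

86.2%

Numerator = 1079 + 86 + 554 + 115 = 1834
Denom = 1079 + 86 + 554 + 293 + 115 = 2127
CON3 = 1834 / 2127 = 0.8622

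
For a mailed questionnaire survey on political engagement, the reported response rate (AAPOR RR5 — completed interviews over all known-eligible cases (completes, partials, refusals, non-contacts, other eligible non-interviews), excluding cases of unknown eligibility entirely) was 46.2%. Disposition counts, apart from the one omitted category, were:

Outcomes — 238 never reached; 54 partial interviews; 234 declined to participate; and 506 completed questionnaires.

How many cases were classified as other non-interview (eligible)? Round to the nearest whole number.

RR5 = 506 / D = 0.462
D = 506 / 0.462 = 1095.2
Other denominator terms total 1032
other non-interview (eligible) = 1095.2 − 1032 ≈ 63

63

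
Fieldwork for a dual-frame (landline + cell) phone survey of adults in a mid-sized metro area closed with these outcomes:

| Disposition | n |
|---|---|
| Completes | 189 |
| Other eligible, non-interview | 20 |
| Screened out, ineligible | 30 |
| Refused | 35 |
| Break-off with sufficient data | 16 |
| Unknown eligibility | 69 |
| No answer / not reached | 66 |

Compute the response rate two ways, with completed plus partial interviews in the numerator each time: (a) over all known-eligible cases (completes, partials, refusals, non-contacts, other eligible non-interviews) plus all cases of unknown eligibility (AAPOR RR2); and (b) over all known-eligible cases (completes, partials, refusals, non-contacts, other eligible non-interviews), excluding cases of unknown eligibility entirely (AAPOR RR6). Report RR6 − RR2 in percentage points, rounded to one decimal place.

11.0

Top: 189 + 16 = 205
Denominator: 189 + 16 + 35 + 66 + 20 + 69 = 395
RR2 = 205 / 395 = 0.5190
Denominator: 189 + 16 + 35 + 66 + 20 = 326
RR6 = 205 / 326 = 0.6288
Difference = 62.88 − 51.90 = 10.98 percentage points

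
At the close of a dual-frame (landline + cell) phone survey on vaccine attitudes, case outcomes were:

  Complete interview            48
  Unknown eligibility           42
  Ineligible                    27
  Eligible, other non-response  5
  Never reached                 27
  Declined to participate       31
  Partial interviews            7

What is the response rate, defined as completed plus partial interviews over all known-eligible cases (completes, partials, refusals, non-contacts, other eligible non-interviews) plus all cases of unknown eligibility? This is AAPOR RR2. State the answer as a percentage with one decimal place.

34.4%

Numerator → 48 + 7 = 55
Denom → 48 + 7 + 31 + 27 + 5 + 42 = 160
RR2 = 55 / 160 = 0.3438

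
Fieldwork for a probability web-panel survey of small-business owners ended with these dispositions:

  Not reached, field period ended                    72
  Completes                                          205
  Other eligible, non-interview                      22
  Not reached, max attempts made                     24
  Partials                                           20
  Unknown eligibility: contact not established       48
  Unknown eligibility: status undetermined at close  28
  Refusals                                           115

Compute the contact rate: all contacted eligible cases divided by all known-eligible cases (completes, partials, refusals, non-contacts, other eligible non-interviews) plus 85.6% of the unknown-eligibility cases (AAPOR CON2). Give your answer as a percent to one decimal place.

Never reached = 72 + 24 = 96
Unknown eligibility = 48 + 28 = 76
Num = 205 + 20 + 115 + 22 = 362
Eligible (known) = 205 + 20 + 115 + 96 + 22 = 458
Eligible share of unknowns = 0.8560 × 76 = 65.06
Denom = 458 + 65.06 = 523.06
CON2 = 362 / 523.06 = 0.6921

69.2%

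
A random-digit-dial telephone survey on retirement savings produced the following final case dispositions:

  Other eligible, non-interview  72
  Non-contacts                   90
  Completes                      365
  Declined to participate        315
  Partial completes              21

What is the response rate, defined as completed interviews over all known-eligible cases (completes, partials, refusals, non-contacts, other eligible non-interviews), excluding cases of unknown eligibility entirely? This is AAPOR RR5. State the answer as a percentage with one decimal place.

Num = 365
Base = 365 + 21 + 315 + 90 + 72 = 863
RR5 = 365 / 863 = 0.4229

42.3%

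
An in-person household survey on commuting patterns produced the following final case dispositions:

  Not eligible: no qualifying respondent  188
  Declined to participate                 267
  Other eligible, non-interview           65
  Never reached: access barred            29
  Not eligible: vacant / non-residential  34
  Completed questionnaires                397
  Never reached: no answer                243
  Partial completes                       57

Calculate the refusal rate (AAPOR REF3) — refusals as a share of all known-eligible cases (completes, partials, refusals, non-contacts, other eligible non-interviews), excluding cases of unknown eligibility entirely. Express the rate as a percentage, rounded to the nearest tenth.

25.2%

Non-contacts = 243 + 29 = 272
Not eligible = 188 + 34 = 222
Num: 267
Base: 397 + 57 + 267 + 272 + 65 = 1058
REF3 = 267 / 1058 = 0.2524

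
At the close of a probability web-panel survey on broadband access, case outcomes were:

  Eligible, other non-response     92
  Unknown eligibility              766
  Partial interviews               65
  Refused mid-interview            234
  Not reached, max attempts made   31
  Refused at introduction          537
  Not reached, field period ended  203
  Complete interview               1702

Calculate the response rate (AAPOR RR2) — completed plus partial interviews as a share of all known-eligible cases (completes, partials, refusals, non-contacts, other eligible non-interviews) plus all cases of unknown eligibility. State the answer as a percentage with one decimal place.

48.7%

Declined to participate = 537 + 234 = 771
Never reached = 203 + 31 = 234
Top → 1702 + 65 = 1767
Denom → 1702 + 65 + 771 + 234 + 92 + 766 = 3630
RR2 = 1767 / 3630 = 0.4868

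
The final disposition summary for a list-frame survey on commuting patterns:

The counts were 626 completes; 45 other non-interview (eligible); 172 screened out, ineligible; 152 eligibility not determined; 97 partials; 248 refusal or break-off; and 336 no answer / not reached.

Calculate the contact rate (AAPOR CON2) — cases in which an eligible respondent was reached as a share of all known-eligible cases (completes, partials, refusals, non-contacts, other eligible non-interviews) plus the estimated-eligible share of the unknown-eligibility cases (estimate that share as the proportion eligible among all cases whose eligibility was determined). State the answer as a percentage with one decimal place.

68.3%

Num: 626 + 97 + 248 + 45 = 1016
Known eligible: 626 + 97 + 248 + 336 + 45 = 1352
e = 1352 / (1352 + 172) = 1352 / 1524 = 0.8871
e × U: 0.8871 × 152 = 134.84
Denom: 1352 + 134.84 = 1486.84
CON2 = 1016 / 1486.84 = 0.6833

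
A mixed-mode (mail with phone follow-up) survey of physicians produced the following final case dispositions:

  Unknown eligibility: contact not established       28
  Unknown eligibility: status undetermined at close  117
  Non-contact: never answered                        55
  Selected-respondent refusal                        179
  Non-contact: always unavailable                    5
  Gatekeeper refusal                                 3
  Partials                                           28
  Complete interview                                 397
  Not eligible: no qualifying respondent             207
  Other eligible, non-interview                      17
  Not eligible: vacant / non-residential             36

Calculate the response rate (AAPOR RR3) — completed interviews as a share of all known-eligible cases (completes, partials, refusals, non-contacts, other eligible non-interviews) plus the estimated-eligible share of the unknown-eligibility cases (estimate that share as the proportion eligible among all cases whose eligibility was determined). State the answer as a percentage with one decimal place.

50.2%

Refusals = 3 + 179 = 182
No answer / not reached = 55 + 5 = 60
Undetermined eligibility = 28 + 117 = 145
Ineligible = 207 + 36 = 243
Numerator → 397
Known eligible → 397 + 28 + 182 + 60 + 17 = 684
e = 684 / (684 + 243) = 684 / 927 = 0.7379
Eligible share of unknowns → 0.7379 × 145 = 107.00
Denominator → 684 + 107.00 = 791.00
RR3 = 397 / 791.00 = 0.5019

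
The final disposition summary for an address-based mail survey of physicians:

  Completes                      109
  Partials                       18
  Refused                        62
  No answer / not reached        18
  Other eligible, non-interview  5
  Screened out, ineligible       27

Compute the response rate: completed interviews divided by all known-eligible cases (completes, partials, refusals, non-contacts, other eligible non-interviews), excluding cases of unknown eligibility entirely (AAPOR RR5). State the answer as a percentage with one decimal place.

Numerator → 109
Base → 109 + 18 + 62 + 18 + 5 = 212
RR5 = 109 / 212 = 0.5142

51.4%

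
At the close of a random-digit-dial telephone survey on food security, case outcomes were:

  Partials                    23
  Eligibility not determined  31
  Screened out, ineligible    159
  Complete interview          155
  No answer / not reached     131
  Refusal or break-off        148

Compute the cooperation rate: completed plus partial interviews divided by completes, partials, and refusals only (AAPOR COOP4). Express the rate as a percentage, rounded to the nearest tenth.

Numerator = 155 + 23 = 178
Denom = 155 + 23 + 148 = 326
COOP4 = 178 / 326 = 0.5460

54.6%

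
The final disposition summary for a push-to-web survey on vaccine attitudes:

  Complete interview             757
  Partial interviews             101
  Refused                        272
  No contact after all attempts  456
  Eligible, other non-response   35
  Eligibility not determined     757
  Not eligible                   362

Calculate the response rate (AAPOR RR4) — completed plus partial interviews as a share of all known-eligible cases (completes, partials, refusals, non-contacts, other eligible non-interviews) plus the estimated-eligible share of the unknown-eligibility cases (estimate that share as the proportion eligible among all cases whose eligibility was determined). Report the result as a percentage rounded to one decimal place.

38.3%

Num = 757 + 101 = 858
Known eligible = 757 + 101 + 272 + 456 + 35 = 1621
e = 1621 / (1621 + 362) = 1621 / 1983 = 0.8174
e × U = 0.8174 × 757 = 618.77
Denominator = 1621 + 618.77 = 2239.77
RR4 = 858 / 2239.77 = 0.3831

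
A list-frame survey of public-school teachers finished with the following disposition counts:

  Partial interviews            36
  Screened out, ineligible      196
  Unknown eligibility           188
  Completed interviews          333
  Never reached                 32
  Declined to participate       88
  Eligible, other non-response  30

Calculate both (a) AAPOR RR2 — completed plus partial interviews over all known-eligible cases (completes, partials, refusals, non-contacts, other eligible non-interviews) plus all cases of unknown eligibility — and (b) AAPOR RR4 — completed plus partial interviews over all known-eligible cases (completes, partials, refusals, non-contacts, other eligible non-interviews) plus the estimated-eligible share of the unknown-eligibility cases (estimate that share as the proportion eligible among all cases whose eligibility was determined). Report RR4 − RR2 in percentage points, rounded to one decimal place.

4.1

Num → 333 + 36 = 369
Denominator → 333 + 36 + 88 + 32 + 30 + 188 = 707
RR2 = 369 / 707 = 0.5219
Determined eligible → 333 + 36 + 88 + 32 + 30 = 519
e = 519 / (519 + 196) = 519 / 715 = 0.7259
Estimated eligible among unknowns → 0.7259 × 188 = 136.47
Denominator → 519 + 136.47 = 655.47
RR4 = 369 / 655.47 = 0.5630
Difference = 56.30 − 52.19 = 4.11 percentage points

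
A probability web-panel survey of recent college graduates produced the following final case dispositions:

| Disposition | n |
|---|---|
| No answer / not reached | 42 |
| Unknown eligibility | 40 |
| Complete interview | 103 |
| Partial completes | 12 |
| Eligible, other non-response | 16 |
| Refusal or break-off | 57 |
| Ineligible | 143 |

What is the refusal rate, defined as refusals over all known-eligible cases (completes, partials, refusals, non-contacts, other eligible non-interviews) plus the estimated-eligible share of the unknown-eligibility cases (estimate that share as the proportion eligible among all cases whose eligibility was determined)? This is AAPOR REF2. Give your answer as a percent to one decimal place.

22.4%

Top = 57
Known eligible = 103 + 12 + 57 + 42 + 16 = 230
e = 230 / (230 + 143) = 230 / 373 = 0.6166
Estimated eligible among unknowns = 0.6166 × 40 = 24.66
Denominator = 230 + 24.66 = 254.66
REF2 = 57 / 254.66 = 0.2238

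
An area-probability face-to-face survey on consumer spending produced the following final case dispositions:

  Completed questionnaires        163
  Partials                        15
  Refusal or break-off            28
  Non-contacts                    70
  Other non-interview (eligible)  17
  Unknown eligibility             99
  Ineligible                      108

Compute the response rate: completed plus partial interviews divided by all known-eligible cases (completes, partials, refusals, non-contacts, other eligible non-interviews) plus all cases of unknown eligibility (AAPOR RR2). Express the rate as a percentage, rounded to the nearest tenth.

Top → 163 + 15 = 178
Denominator → 163 + 15 + 28 + 70 + 17 + 99 = 392
RR2 = 178 / 392 = 0.4541

45.4%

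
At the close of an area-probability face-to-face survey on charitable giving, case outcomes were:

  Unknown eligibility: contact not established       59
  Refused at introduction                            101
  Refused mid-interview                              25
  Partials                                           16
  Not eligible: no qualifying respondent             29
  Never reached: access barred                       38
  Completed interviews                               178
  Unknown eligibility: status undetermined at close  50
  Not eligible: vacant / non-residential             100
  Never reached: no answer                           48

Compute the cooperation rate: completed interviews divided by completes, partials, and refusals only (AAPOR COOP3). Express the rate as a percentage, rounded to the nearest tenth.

Refused = 101 + 25 = 126
No contact after all attempts = 48 + 38 = 86
Eligibility not determined = 59 + 50 = 109
Screened out, ineligible = 29 + 100 = 129
Numerator = 178
Base = 178 + 16 + 126 = 320
COOP3 = 178 / 320 = 0.5563

55.6%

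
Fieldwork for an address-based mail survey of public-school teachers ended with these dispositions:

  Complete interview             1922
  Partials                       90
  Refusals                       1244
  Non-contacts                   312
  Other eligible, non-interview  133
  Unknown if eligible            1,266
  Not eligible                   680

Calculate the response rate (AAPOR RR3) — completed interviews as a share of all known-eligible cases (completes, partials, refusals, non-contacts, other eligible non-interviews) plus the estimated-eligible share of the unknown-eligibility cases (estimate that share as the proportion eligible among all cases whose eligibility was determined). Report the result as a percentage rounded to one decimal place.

40.3%

Numerator → 1922
Eligible (known) → 1922 + 90 + 1244 + 312 + 133 = 3701
e = 3701 / (3701 + 680) = 3701 / 4381 = 0.8448
e × U → 0.8448 × 1266 = 1069.52
Denom → 3701 + 1069.52 = 4770.52
RR3 = 1922 / 4770.52 = 0.4029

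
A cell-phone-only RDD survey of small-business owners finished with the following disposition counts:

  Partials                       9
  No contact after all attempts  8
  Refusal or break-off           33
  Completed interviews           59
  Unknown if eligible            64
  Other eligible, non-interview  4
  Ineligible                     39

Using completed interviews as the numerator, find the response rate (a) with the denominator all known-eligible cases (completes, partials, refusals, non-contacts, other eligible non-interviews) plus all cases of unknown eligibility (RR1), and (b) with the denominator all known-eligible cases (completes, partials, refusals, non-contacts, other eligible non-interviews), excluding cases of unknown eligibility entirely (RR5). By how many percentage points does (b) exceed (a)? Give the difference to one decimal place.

Num → 59
Denominator → 59 + 9 + 33 + 8 + 4 + 64 = 177
RR1 = 59 / 177 = 0.3333
Denominator → 59 + 9 + 33 + 8 + 4 = 113
RR5 = 59 / 113 = 0.5221
Difference = 52.21 − 33.33 = 18.88 percentage points

18.9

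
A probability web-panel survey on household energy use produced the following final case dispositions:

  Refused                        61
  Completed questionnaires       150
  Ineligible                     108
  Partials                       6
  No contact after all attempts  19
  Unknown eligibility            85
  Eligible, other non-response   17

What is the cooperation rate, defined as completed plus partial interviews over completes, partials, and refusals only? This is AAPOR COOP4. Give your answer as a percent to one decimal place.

71.9%

Num → 150 + 6 = 156
Denom → 150 + 6 + 61 = 217
COOP4 = 156 / 217 = 0.7189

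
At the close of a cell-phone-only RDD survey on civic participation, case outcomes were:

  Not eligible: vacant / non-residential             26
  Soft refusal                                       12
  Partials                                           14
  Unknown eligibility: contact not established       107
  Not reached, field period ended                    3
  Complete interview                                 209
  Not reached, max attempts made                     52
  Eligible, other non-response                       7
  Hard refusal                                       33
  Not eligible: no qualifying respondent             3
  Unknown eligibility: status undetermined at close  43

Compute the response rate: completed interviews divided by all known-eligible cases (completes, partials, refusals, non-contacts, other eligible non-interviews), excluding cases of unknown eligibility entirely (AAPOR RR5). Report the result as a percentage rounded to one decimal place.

63.3%

Refusals = 33 + 12 = 45
Never reached = 3 + 52 = 55
Unknown if eligible = 107 + 43 = 150
Out of scope = 3 + 26 = 29
Numerator → 209
Denom → 209 + 14 + 45 + 55 + 7 = 330
RR5 = 209 / 330 = 0.6333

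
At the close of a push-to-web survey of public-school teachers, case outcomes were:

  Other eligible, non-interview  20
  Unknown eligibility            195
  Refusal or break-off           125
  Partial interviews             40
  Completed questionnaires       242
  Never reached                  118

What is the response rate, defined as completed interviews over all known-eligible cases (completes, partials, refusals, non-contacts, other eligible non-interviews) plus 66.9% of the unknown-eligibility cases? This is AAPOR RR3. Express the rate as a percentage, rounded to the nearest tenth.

35.8%

Top → 242
Eligible (known) → 242 + 40 + 125 + 118 + 20 = 545
Estimated eligible among unknowns → 0.6690 × 195 = 130.46
Base → 545 + 130.46 = 675.46
RR3 = 242 / 675.46 = 0.3583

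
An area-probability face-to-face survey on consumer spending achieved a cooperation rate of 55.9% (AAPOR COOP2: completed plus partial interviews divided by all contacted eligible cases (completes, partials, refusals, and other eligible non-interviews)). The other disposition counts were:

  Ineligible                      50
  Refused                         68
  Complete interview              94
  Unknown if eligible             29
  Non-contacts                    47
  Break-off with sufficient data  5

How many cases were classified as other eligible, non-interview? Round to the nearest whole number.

10

Top: 94 + 5 = 99
COOP2 = 99 / D = 0.559
D = 99 / 0.559 = 177.1
Remaining denominator categories sum to 167
other eligible, non-interview = 177.1 − 167 ≈ 10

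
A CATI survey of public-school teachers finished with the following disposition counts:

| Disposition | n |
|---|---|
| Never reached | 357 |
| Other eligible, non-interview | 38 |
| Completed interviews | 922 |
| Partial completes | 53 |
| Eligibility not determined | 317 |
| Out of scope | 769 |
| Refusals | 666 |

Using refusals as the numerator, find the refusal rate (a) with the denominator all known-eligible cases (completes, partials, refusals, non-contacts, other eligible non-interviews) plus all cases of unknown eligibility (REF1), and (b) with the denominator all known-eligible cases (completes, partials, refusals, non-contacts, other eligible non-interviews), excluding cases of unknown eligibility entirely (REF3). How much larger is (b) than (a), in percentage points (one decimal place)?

4.4

Num = 666
Denominator = 922 + 53 + 666 + 357 + 38 + 317 = 2353
REF1 = 666 / 2353 = 0.2830
Denominator = 922 + 53 + 666 + 357 + 38 = 2036
REF3 = 666 / 2036 = 0.3271
Difference = 32.71 − 28.30 = 4.41 percentage points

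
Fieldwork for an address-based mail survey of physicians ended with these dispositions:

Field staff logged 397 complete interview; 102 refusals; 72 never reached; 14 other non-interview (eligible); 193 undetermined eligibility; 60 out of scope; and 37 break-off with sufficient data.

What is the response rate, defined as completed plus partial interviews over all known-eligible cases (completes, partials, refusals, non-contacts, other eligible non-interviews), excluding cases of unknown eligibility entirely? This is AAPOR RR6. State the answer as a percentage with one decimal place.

69.8%

Numerator → 397 + 37 = 434
Base → 397 + 37 + 102 + 72 + 14 = 622
RR6 = 434 / 622 = 0.6977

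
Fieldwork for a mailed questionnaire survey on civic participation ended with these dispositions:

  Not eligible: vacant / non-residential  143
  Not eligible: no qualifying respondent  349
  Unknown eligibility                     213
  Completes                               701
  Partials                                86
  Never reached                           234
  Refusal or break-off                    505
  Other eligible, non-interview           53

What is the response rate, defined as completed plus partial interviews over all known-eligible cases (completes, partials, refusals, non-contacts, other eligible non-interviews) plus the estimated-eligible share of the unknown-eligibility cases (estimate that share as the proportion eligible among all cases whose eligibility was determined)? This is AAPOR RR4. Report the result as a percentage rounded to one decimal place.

Ineligible = 349 + 143 = 492
Numerator → 701 + 86 = 787
Determined eligible → 701 + 86 + 505 + 234 + 53 = 1579
e = 1579 / (1579 + 492) = 1579 / 2071 = 0.7624
Estimated eligible among unknowns → 0.7624 × 213 = 162.39
Denom → 1579 + 162.39 = 1741.39
RR4 = 787 / 1741.39 = 0.4519

45.2%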